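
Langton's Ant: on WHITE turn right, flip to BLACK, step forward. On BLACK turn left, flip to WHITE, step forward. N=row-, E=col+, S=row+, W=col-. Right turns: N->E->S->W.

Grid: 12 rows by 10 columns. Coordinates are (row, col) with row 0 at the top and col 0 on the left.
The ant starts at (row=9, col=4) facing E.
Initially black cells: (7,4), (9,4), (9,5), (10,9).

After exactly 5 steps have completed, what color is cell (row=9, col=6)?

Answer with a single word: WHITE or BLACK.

Step 1: on BLACK (9,4): turn L to N, flip to white, move to (8,4). |black|=3
Step 2: on WHITE (8,4): turn R to E, flip to black, move to (8,5). |black|=4
Step 3: on WHITE (8,5): turn R to S, flip to black, move to (9,5). |black|=5
Step 4: on BLACK (9,5): turn L to E, flip to white, move to (9,6). |black|=4
Step 5: on WHITE (9,6): turn R to S, flip to black, move to (10,6). |black|=5

Answer: BLACK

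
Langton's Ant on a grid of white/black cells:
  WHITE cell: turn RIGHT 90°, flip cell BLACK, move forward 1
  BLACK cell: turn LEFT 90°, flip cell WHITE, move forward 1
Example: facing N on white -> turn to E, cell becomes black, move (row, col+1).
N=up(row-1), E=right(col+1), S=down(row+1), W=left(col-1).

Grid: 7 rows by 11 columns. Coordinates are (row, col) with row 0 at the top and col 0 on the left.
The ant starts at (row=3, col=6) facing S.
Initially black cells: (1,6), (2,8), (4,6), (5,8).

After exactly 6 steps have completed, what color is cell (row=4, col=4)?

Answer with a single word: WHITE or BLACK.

Step 1: on WHITE (3,6): turn R to W, flip to black, move to (3,5). |black|=5
Step 2: on WHITE (3,5): turn R to N, flip to black, move to (2,5). |black|=6
Step 3: on WHITE (2,5): turn R to E, flip to black, move to (2,6). |black|=7
Step 4: on WHITE (2,6): turn R to S, flip to black, move to (3,6). |black|=8
Step 5: on BLACK (3,6): turn L to E, flip to white, move to (3,7). |black|=7
Step 6: on WHITE (3,7): turn R to S, flip to black, move to (4,7). |black|=8

Answer: WHITE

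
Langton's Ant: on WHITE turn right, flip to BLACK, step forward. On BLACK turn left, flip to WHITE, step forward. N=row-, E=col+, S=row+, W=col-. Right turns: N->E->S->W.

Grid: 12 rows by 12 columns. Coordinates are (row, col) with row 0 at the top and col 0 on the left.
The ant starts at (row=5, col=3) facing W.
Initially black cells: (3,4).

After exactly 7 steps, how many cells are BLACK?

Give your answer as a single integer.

Answer: 6

Derivation:
Step 1: on WHITE (5,3): turn R to N, flip to black, move to (4,3). |black|=2
Step 2: on WHITE (4,3): turn R to E, flip to black, move to (4,4). |black|=3
Step 3: on WHITE (4,4): turn R to S, flip to black, move to (5,4). |black|=4
Step 4: on WHITE (5,4): turn R to W, flip to black, move to (5,3). |black|=5
Step 5: on BLACK (5,3): turn L to S, flip to white, move to (6,3). |black|=4
Step 6: on WHITE (6,3): turn R to W, flip to black, move to (6,2). |black|=5
Step 7: on WHITE (6,2): turn R to N, flip to black, move to (5,2). |black|=6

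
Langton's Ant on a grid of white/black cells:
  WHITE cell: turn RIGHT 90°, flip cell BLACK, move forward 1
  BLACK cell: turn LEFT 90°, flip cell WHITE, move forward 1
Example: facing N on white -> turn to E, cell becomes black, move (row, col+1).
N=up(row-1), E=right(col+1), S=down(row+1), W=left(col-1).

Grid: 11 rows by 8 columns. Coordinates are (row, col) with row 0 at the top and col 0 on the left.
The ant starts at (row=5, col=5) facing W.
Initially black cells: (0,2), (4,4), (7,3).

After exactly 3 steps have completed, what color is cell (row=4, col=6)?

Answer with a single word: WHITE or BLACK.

Answer: BLACK

Derivation:
Step 1: on WHITE (5,5): turn R to N, flip to black, move to (4,5). |black|=4
Step 2: on WHITE (4,5): turn R to E, flip to black, move to (4,6). |black|=5
Step 3: on WHITE (4,6): turn R to S, flip to black, move to (5,6). |black|=6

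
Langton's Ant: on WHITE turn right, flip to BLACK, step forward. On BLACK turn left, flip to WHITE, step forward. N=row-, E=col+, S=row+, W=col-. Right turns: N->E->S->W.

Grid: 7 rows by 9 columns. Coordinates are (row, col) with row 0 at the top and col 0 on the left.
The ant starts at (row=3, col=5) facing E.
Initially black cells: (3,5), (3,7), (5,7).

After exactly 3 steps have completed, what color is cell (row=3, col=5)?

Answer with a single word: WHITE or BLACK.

Step 1: on BLACK (3,5): turn L to N, flip to white, move to (2,5). |black|=2
Step 2: on WHITE (2,5): turn R to E, flip to black, move to (2,6). |black|=3
Step 3: on WHITE (2,6): turn R to S, flip to black, move to (3,6). |black|=4

Answer: WHITE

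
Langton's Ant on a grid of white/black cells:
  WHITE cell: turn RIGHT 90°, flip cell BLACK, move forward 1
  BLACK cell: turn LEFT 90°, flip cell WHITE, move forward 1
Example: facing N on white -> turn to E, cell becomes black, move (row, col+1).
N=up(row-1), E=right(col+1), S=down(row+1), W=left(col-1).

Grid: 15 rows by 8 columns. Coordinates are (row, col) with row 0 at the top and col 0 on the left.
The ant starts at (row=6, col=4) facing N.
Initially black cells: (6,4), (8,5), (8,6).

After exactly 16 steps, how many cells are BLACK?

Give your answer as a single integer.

Step 1: on BLACK (6,4): turn L to W, flip to white, move to (6,3). |black|=2
Step 2: on WHITE (6,3): turn R to N, flip to black, move to (5,3). |black|=3
Step 3: on WHITE (5,3): turn R to E, flip to black, move to (5,4). |black|=4
Step 4: on WHITE (5,4): turn R to S, flip to black, move to (6,4). |black|=5
Step 5: on WHITE (6,4): turn R to W, flip to black, move to (6,3). |black|=6
Step 6: on BLACK (6,3): turn L to S, flip to white, move to (7,3). |black|=5
Step 7: on WHITE (7,3): turn R to W, flip to black, move to (7,2). |black|=6
Step 8: on WHITE (7,2): turn R to N, flip to black, move to (6,2). |black|=7
Step 9: on WHITE (6,2): turn R to E, flip to black, move to (6,3). |black|=8
Step 10: on WHITE (6,3): turn R to S, flip to black, move to (7,3). |black|=9
Step 11: on BLACK (7,3): turn L to E, flip to white, move to (7,4). |black|=8
Step 12: on WHITE (7,4): turn R to S, flip to black, move to (8,4). |black|=9
Step 13: on WHITE (8,4): turn R to W, flip to black, move to (8,3). |black|=10
Step 14: on WHITE (8,3): turn R to N, flip to black, move to (7,3). |black|=11
Step 15: on WHITE (7,3): turn R to E, flip to black, move to (7,4). |black|=12
Step 16: on BLACK (7,4): turn L to N, flip to white, move to (6,4). |black|=11

Answer: 11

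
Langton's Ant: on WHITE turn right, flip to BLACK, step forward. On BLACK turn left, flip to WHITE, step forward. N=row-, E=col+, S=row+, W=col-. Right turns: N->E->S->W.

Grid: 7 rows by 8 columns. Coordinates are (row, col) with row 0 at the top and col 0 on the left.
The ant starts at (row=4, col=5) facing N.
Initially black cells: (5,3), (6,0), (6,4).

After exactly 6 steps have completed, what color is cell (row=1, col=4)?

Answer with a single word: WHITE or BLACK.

Step 1: on WHITE (4,5): turn R to E, flip to black, move to (4,6). |black|=4
Step 2: on WHITE (4,6): turn R to S, flip to black, move to (5,6). |black|=5
Step 3: on WHITE (5,6): turn R to W, flip to black, move to (5,5). |black|=6
Step 4: on WHITE (5,5): turn R to N, flip to black, move to (4,5). |black|=7
Step 5: on BLACK (4,5): turn L to W, flip to white, move to (4,4). |black|=6
Step 6: on WHITE (4,4): turn R to N, flip to black, move to (3,4). |black|=7

Answer: WHITE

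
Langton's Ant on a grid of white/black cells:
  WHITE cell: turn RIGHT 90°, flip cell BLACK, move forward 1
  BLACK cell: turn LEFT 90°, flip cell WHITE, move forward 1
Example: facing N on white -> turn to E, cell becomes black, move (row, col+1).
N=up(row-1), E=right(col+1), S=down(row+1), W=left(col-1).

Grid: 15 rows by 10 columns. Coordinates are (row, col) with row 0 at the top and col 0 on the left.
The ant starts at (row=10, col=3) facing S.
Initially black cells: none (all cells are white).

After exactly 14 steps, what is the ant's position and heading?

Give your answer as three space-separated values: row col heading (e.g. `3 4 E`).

Answer: 9 4 N

Derivation:
Step 1: on WHITE (10,3): turn R to W, flip to black, move to (10,2). |black|=1
Step 2: on WHITE (10,2): turn R to N, flip to black, move to (9,2). |black|=2
Step 3: on WHITE (9,2): turn R to E, flip to black, move to (9,3). |black|=3
Step 4: on WHITE (9,3): turn R to S, flip to black, move to (10,3). |black|=4
Step 5: on BLACK (10,3): turn L to E, flip to white, move to (10,4). |black|=3
Step 6: on WHITE (10,4): turn R to S, flip to black, move to (11,4). |black|=4
Step 7: on WHITE (11,4): turn R to W, flip to black, move to (11,3). |black|=5
Step 8: on WHITE (11,3): turn R to N, flip to black, move to (10,3). |black|=6
Step 9: on WHITE (10,3): turn R to E, flip to black, move to (10,4). |black|=7
Step 10: on BLACK (10,4): turn L to N, flip to white, move to (9,4). |black|=6
Step 11: on WHITE (9,4): turn R to E, flip to black, move to (9,5). |black|=7
Step 12: on WHITE (9,5): turn R to S, flip to black, move to (10,5). |black|=8
Step 13: on WHITE (10,5): turn R to W, flip to black, move to (10,4). |black|=9
Step 14: on WHITE (10,4): turn R to N, flip to black, move to (9,4). |black|=10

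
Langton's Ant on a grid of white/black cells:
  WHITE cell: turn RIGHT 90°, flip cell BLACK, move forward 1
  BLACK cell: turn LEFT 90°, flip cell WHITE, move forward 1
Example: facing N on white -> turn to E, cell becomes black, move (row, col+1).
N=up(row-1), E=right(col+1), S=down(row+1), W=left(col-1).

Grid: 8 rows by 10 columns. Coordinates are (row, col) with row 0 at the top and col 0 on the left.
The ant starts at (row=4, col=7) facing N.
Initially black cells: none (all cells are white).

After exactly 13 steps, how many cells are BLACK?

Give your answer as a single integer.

Step 1: on WHITE (4,7): turn R to E, flip to black, move to (4,8). |black|=1
Step 2: on WHITE (4,8): turn R to S, flip to black, move to (5,8). |black|=2
Step 3: on WHITE (5,8): turn R to W, flip to black, move to (5,7). |black|=3
Step 4: on WHITE (5,7): turn R to N, flip to black, move to (4,7). |black|=4
Step 5: on BLACK (4,7): turn L to W, flip to white, move to (4,6). |black|=3
Step 6: on WHITE (4,6): turn R to N, flip to black, move to (3,6). |black|=4
Step 7: on WHITE (3,6): turn R to E, flip to black, move to (3,7). |black|=5
Step 8: on WHITE (3,7): turn R to S, flip to black, move to (4,7). |black|=6
Step 9: on WHITE (4,7): turn R to W, flip to black, move to (4,6). |black|=7
Step 10: on BLACK (4,6): turn L to S, flip to white, move to (5,6). |black|=6
Step 11: on WHITE (5,6): turn R to W, flip to black, move to (5,5). |black|=7
Step 12: on WHITE (5,5): turn R to N, flip to black, move to (4,5). |black|=8
Step 13: on WHITE (4,5): turn R to E, flip to black, move to (4,6). |black|=9

Answer: 9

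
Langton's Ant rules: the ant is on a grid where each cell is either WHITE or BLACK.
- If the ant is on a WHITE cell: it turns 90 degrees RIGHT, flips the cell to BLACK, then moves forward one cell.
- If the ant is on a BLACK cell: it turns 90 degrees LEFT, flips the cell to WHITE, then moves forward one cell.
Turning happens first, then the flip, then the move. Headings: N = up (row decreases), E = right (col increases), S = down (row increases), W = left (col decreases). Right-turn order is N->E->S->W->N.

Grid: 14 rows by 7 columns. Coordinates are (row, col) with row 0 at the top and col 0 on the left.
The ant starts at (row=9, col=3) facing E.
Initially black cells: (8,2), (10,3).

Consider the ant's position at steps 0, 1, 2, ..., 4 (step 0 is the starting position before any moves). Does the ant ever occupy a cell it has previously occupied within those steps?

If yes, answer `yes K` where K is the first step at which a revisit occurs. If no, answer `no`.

Step 1: on WHITE (9,3): turn R to S, flip to black, move to (10,3). |black|=3 — new cell
Step 2: on BLACK (10,3): turn L to E, flip to white, move to (10,4). |black|=2 — new cell
Step 3: on WHITE (10,4): turn R to S, flip to black, move to (11,4). |black|=3 — new cell
Step 4: on WHITE (11,4): turn R to W, flip to black, move to (11,3). |black|=4 — new cell
No revisit within 4 steps.

Answer: no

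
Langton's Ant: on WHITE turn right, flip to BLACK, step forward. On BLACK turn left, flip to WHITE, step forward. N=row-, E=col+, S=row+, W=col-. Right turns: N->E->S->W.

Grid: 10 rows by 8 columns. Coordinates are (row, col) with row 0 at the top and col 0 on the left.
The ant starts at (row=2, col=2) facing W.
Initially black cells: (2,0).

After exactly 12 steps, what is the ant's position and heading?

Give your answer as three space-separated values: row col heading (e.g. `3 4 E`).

Answer: 4 2 W

Derivation:
Step 1: on WHITE (2,2): turn R to N, flip to black, move to (1,2). |black|=2
Step 2: on WHITE (1,2): turn R to E, flip to black, move to (1,3). |black|=3
Step 3: on WHITE (1,3): turn R to S, flip to black, move to (2,3). |black|=4
Step 4: on WHITE (2,3): turn R to W, flip to black, move to (2,2). |black|=5
Step 5: on BLACK (2,2): turn L to S, flip to white, move to (3,2). |black|=4
Step 6: on WHITE (3,2): turn R to W, flip to black, move to (3,1). |black|=5
Step 7: on WHITE (3,1): turn R to N, flip to black, move to (2,1). |black|=6
Step 8: on WHITE (2,1): turn R to E, flip to black, move to (2,2). |black|=7
Step 9: on WHITE (2,2): turn R to S, flip to black, move to (3,2). |black|=8
Step 10: on BLACK (3,2): turn L to E, flip to white, move to (3,3). |black|=7
Step 11: on WHITE (3,3): turn R to S, flip to black, move to (4,3). |black|=8
Step 12: on WHITE (4,3): turn R to W, flip to black, move to (4,2). |black|=9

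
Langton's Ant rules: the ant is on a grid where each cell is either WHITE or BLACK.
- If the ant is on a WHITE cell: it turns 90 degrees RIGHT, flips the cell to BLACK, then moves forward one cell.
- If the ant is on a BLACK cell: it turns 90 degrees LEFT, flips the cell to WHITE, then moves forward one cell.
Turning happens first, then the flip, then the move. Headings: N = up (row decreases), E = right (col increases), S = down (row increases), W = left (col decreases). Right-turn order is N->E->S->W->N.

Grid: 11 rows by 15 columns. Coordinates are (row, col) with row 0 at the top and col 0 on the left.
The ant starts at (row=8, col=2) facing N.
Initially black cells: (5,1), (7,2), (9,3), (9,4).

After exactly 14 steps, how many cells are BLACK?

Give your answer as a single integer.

Step 1: on WHITE (8,2): turn R to E, flip to black, move to (8,3). |black|=5
Step 2: on WHITE (8,3): turn R to S, flip to black, move to (9,3). |black|=6
Step 3: on BLACK (9,3): turn L to E, flip to white, move to (9,4). |black|=5
Step 4: on BLACK (9,4): turn L to N, flip to white, move to (8,4). |black|=4
Step 5: on WHITE (8,4): turn R to E, flip to black, move to (8,5). |black|=5
Step 6: on WHITE (8,5): turn R to S, flip to black, move to (9,5). |black|=6
Step 7: on WHITE (9,5): turn R to W, flip to black, move to (9,4). |black|=7
Step 8: on WHITE (9,4): turn R to N, flip to black, move to (8,4). |black|=8
Step 9: on BLACK (8,4): turn L to W, flip to white, move to (8,3). |black|=7
Step 10: on BLACK (8,3): turn L to S, flip to white, move to (9,3). |black|=6
Step 11: on WHITE (9,3): turn R to W, flip to black, move to (9,2). |black|=7
Step 12: on WHITE (9,2): turn R to N, flip to black, move to (8,2). |black|=8
Step 13: on BLACK (8,2): turn L to W, flip to white, move to (8,1). |black|=7
Step 14: on WHITE (8,1): turn R to N, flip to black, move to (7,1). |black|=8

Answer: 8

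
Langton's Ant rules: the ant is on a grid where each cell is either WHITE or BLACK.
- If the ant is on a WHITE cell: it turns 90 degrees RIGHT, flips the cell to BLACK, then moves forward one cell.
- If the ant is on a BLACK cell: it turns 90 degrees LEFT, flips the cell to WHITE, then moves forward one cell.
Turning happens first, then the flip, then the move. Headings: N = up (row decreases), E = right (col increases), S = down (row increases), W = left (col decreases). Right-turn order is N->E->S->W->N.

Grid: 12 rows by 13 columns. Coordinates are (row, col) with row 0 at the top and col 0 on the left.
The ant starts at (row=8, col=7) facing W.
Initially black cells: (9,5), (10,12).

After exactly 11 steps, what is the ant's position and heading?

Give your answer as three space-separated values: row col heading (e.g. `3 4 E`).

Answer: 10 8 S

Derivation:
Step 1: on WHITE (8,7): turn R to N, flip to black, move to (7,7). |black|=3
Step 2: on WHITE (7,7): turn R to E, flip to black, move to (7,8). |black|=4
Step 3: on WHITE (7,8): turn R to S, flip to black, move to (8,8). |black|=5
Step 4: on WHITE (8,8): turn R to W, flip to black, move to (8,7). |black|=6
Step 5: on BLACK (8,7): turn L to S, flip to white, move to (9,7). |black|=5
Step 6: on WHITE (9,7): turn R to W, flip to black, move to (9,6). |black|=6
Step 7: on WHITE (9,6): turn R to N, flip to black, move to (8,6). |black|=7
Step 8: on WHITE (8,6): turn R to E, flip to black, move to (8,7). |black|=8
Step 9: on WHITE (8,7): turn R to S, flip to black, move to (9,7). |black|=9
Step 10: on BLACK (9,7): turn L to E, flip to white, move to (9,8). |black|=8
Step 11: on WHITE (9,8): turn R to S, flip to black, move to (10,8). |black|=9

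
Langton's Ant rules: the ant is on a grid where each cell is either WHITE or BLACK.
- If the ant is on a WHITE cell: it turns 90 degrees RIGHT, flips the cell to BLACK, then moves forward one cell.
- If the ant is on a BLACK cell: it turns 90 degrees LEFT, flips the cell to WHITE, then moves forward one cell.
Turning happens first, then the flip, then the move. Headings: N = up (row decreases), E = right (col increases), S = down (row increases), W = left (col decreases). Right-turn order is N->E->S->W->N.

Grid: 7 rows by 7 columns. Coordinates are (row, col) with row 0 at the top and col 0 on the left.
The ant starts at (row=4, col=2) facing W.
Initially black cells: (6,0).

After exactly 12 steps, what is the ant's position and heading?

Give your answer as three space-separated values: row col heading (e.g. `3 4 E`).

Answer: 6 2 W

Derivation:
Step 1: on WHITE (4,2): turn R to N, flip to black, move to (3,2). |black|=2
Step 2: on WHITE (3,2): turn R to E, flip to black, move to (3,3). |black|=3
Step 3: on WHITE (3,3): turn R to S, flip to black, move to (4,3). |black|=4
Step 4: on WHITE (4,3): turn R to W, flip to black, move to (4,2). |black|=5
Step 5: on BLACK (4,2): turn L to S, flip to white, move to (5,2). |black|=4
Step 6: on WHITE (5,2): turn R to W, flip to black, move to (5,1). |black|=5
Step 7: on WHITE (5,1): turn R to N, flip to black, move to (4,1). |black|=6
Step 8: on WHITE (4,1): turn R to E, flip to black, move to (4,2). |black|=7
Step 9: on WHITE (4,2): turn R to S, flip to black, move to (5,2). |black|=8
Step 10: on BLACK (5,2): turn L to E, flip to white, move to (5,3). |black|=7
Step 11: on WHITE (5,3): turn R to S, flip to black, move to (6,3). |black|=8
Step 12: on WHITE (6,3): turn R to W, flip to black, move to (6,2). |black|=9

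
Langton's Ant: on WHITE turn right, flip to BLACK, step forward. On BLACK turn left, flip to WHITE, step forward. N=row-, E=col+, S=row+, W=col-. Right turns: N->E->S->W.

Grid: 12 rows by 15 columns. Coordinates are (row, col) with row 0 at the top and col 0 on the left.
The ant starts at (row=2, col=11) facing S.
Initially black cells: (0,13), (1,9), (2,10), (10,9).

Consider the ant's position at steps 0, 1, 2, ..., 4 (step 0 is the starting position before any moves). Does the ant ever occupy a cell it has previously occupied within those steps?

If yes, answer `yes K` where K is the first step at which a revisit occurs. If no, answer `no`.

Answer: no

Derivation:
Step 1: on WHITE (2,11): turn R to W, flip to black, move to (2,10). |black|=5 — new cell
Step 2: on BLACK (2,10): turn L to S, flip to white, move to (3,10). |black|=4 — new cell
Step 3: on WHITE (3,10): turn R to W, flip to black, move to (3,9). |black|=5 — new cell
Step 4: on WHITE (3,9): turn R to N, flip to black, move to (2,9). |black|=6 — new cell
No revisit within 4 steps.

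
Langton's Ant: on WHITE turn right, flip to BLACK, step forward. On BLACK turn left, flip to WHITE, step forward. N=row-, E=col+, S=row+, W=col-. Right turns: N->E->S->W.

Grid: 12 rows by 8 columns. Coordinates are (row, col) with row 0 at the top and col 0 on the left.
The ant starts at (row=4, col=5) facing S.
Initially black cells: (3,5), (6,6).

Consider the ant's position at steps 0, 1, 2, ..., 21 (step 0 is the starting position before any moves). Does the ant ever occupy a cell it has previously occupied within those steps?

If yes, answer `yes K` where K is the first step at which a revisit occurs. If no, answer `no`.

Step 1: on WHITE (4,5): turn R to W, flip to black, move to (4,4). |black|=3 — new cell
Step 2: on WHITE (4,4): turn R to N, flip to black, move to (3,4). |black|=4 — new cell
Step 3: on WHITE (3,4): turn R to E, flip to black, move to (3,5). |black|=5 — new cell
Step 4: on BLACK (3,5): turn L to N, flip to white, move to (2,5). |black|=4 — new cell
Step 5: on WHITE (2,5): turn R to E, flip to black, move to (2,6). |black|=5 — new cell
Step 6: on WHITE (2,6): turn R to S, flip to black, move to (3,6). |black|=6 — new cell
Step 7: on WHITE (3,6): turn R to W, flip to black, move to (3,5). |black|=7 — REVISIT

Answer: yes 7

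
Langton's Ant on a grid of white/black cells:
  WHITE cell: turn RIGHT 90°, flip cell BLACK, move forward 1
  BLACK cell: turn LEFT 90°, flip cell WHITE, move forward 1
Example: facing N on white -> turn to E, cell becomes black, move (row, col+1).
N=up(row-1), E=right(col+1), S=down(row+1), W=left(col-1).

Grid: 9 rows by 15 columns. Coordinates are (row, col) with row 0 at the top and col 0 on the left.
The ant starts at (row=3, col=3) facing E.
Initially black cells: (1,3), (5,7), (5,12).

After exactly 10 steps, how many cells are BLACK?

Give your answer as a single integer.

Answer: 9

Derivation:
Step 1: on WHITE (3,3): turn R to S, flip to black, move to (4,3). |black|=4
Step 2: on WHITE (4,3): turn R to W, flip to black, move to (4,2). |black|=5
Step 3: on WHITE (4,2): turn R to N, flip to black, move to (3,2). |black|=6
Step 4: on WHITE (3,2): turn R to E, flip to black, move to (3,3). |black|=7
Step 5: on BLACK (3,3): turn L to N, flip to white, move to (2,3). |black|=6
Step 6: on WHITE (2,3): turn R to E, flip to black, move to (2,4). |black|=7
Step 7: on WHITE (2,4): turn R to S, flip to black, move to (3,4). |black|=8
Step 8: on WHITE (3,4): turn R to W, flip to black, move to (3,3). |black|=9
Step 9: on WHITE (3,3): turn R to N, flip to black, move to (2,3). |black|=10
Step 10: on BLACK (2,3): turn L to W, flip to white, move to (2,2). |black|=9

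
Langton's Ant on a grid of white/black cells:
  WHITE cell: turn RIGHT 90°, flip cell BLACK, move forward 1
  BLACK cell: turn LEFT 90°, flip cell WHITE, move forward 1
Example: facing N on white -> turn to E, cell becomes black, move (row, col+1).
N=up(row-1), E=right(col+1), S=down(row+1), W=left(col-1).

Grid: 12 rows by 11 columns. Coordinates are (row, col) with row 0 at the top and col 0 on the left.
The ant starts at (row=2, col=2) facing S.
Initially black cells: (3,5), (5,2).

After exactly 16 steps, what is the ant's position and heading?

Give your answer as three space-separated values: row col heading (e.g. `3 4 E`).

Answer: 2 2 S

Derivation:
Step 1: on WHITE (2,2): turn R to W, flip to black, move to (2,1). |black|=3
Step 2: on WHITE (2,1): turn R to N, flip to black, move to (1,1). |black|=4
Step 3: on WHITE (1,1): turn R to E, flip to black, move to (1,2). |black|=5
Step 4: on WHITE (1,2): turn R to S, flip to black, move to (2,2). |black|=6
Step 5: on BLACK (2,2): turn L to E, flip to white, move to (2,3). |black|=5
Step 6: on WHITE (2,3): turn R to S, flip to black, move to (3,3). |black|=6
Step 7: on WHITE (3,3): turn R to W, flip to black, move to (3,2). |black|=7
Step 8: on WHITE (3,2): turn R to N, flip to black, move to (2,2). |black|=8
Step 9: on WHITE (2,2): turn R to E, flip to black, move to (2,3). |black|=9
Step 10: on BLACK (2,3): turn L to N, flip to white, move to (1,3). |black|=8
Step 11: on WHITE (1,3): turn R to E, flip to black, move to (1,4). |black|=9
Step 12: on WHITE (1,4): turn R to S, flip to black, move to (2,4). |black|=10
Step 13: on WHITE (2,4): turn R to W, flip to black, move to (2,3). |black|=11
Step 14: on WHITE (2,3): turn R to N, flip to black, move to (1,3). |black|=12
Step 15: on BLACK (1,3): turn L to W, flip to white, move to (1,2). |black|=11
Step 16: on BLACK (1,2): turn L to S, flip to white, move to (2,2). |black|=10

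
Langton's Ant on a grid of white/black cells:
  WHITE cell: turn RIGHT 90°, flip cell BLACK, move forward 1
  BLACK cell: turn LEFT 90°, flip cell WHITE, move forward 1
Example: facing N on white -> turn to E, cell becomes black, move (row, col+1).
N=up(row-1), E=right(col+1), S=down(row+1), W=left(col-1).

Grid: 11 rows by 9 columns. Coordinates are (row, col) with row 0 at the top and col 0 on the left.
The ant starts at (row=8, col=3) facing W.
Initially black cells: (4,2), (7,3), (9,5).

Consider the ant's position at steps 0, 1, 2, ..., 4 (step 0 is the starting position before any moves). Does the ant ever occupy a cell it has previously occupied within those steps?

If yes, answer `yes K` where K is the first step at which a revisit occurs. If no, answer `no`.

Answer: no

Derivation:
Step 1: on WHITE (8,3): turn R to N, flip to black, move to (7,3). |black|=4 — new cell
Step 2: on BLACK (7,3): turn L to W, flip to white, move to (7,2). |black|=3 — new cell
Step 3: on WHITE (7,2): turn R to N, flip to black, move to (6,2). |black|=4 — new cell
Step 4: on WHITE (6,2): turn R to E, flip to black, move to (6,3). |black|=5 — new cell
No revisit within 4 steps.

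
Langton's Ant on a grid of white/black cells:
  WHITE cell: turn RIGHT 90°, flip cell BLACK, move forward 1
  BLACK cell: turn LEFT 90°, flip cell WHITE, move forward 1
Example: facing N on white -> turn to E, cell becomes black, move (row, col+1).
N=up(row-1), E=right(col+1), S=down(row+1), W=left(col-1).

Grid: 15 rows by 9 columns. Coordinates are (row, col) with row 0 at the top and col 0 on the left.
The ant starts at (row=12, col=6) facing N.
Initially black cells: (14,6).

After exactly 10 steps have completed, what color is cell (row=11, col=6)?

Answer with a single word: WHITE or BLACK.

Answer: BLACK

Derivation:
Step 1: on WHITE (12,6): turn R to E, flip to black, move to (12,7). |black|=2
Step 2: on WHITE (12,7): turn R to S, flip to black, move to (13,7). |black|=3
Step 3: on WHITE (13,7): turn R to W, flip to black, move to (13,6). |black|=4
Step 4: on WHITE (13,6): turn R to N, flip to black, move to (12,6). |black|=5
Step 5: on BLACK (12,6): turn L to W, flip to white, move to (12,5). |black|=4
Step 6: on WHITE (12,5): turn R to N, flip to black, move to (11,5). |black|=5
Step 7: on WHITE (11,5): turn R to E, flip to black, move to (11,6). |black|=6
Step 8: on WHITE (11,6): turn R to S, flip to black, move to (12,6). |black|=7
Step 9: on WHITE (12,6): turn R to W, flip to black, move to (12,5). |black|=8
Step 10: on BLACK (12,5): turn L to S, flip to white, move to (13,5). |black|=7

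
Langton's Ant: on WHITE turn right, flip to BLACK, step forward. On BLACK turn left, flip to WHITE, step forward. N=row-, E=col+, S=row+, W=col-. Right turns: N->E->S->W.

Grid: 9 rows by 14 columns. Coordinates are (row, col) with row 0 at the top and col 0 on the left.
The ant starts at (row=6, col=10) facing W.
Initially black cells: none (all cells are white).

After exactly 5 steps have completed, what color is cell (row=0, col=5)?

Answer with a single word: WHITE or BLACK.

Answer: WHITE

Derivation:
Step 1: on WHITE (6,10): turn R to N, flip to black, move to (5,10). |black|=1
Step 2: on WHITE (5,10): turn R to E, flip to black, move to (5,11). |black|=2
Step 3: on WHITE (5,11): turn R to S, flip to black, move to (6,11). |black|=3
Step 4: on WHITE (6,11): turn R to W, flip to black, move to (6,10). |black|=4
Step 5: on BLACK (6,10): turn L to S, flip to white, move to (7,10). |black|=3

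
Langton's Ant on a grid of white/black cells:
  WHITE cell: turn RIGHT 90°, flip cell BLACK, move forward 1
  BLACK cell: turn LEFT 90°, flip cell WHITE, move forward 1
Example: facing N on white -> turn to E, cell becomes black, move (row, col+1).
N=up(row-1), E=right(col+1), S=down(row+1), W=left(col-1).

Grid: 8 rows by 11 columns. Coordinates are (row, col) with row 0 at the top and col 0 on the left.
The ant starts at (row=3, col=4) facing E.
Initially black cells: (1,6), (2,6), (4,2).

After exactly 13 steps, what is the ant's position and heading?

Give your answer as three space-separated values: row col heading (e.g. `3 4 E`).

Step 1: on WHITE (3,4): turn R to S, flip to black, move to (4,4). |black|=4
Step 2: on WHITE (4,4): turn R to W, flip to black, move to (4,3). |black|=5
Step 3: on WHITE (4,3): turn R to N, flip to black, move to (3,3). |black|=6
Step 4: on WHITE (3,3): turn R to E, flip to black, move to (3,4). |black|=7
Step 5: on BLACK (3,4): turn L to N, flip to white, move to (2,4). |black|=6
Step 6: on WHITE (2,4): turn R to E, flip to black, move to (2,5). |black|=7
Step 7: on WHITE (2,5): turn R to S, flip to black, move to (3,5). |black|=8
Step 8: on WHITE (3,5): turn R to W, flip to black, move to (3,4). |black|=9
Step 9: on WHITE (3,4): turn R to N, flip to black, move to (2,4). |black|=10
Step 10: on BLACK (2,4): turn L to W, flip to white, move to (2,3). |black|=9
Step 11: on WHITE (2,3): turn R to N, flip to black, move to (1,3). |black|=10
Step 12: on WHITE (1,3): turn R to E, flip to black, move to (1,4). |black|=11
Step 13: on WHITE (1,4): turn R to S, flip to black, move to (2,4). |black|=12

Answer: 2 4 S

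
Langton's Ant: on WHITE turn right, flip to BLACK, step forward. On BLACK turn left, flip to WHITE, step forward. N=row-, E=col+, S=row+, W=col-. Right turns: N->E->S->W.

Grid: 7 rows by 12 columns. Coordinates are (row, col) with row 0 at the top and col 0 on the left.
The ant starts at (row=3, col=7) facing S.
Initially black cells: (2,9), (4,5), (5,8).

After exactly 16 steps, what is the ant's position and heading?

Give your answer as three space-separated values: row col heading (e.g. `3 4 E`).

Answer: 1 9 N

Derivation:
Step 1: on WHITE (3,7): turn R to W, flip to black, move to (3,6). |black|=4
Step 2: on WHITE (3,6): turn R to N, flip to black, move to (2,6). |black|=5
Step 3: on WHITE (2,6): turn R to E, flip to black, move to (2,7). |black|=6
Step 4: on WHITE (2,7): turn R to S, flip to black, move to (3,7). |black|=7
Step 5: on BLACK (3,7): turn L to E, flip to white, move to (3,8). |black|=6
Step 6: on WHITE (3,8): turn R to S, flip to black, move to (4,8). |black|=7
Step 7: on WHITE (4,8): turn R to W, flip to black, move to (4,7). |black|=8
Step 8: on WHITE (4,7): turn R to N, flip to black, move to (3,7). |black|=9
Step 9: on WHITE (3,7): turn R to E, flip to black, move to (3,8). |black|=10
Step 10: on BLACK (3,8): turn L to N, flip to white, move to (2,8). |black|=9
Step 11: on WHITE (2,8): turn R to E, flip to black, move to (2,9). |black|=10
Step 12: on BLACK (2,9): turn L to N, flip to white, move to (1,9). |black|=9
Step 13: on WHITE (1,9): turn R to E, flip to black, move to (1,10). |black|=10
Step 14: on WHITE (1,10): turn R to S, flip to black, move to (2,10). |black|=11
Step 15: on WHITE (2,10): turn R to W, flip to black, move to (2,9). |black|=12
Step 16: on WHITE (2,9): turn R to N, flip to black, move to (1,9). |black|=13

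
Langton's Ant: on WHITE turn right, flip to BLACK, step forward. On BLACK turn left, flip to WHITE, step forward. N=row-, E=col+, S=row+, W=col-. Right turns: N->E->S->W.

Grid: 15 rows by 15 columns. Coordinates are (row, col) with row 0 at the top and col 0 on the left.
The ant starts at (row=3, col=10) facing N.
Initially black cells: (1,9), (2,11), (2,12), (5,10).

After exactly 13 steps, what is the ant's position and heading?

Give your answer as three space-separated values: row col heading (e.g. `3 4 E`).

Step 1: on WHITE (3,10): turn R to E, flip to black, move to (3,11). |black|=5
Step 2: on WHITE (3,11): turn R to S, flip to black, move to (4,11). |black|=6
Step 3: on WHITE (4,11): turn R to W, flip to black, move to (4,10). |black|=7
Step 4: on WHITE (4,10): turn R to N, flip to black, move to (3,10). |black|=8
Step 5: on BLACK (3,10): turn L to W, flip to white, move to (3,9). |black|=7
Step 6: on WHITE (3,9): turn R to N, flip to black, move to (2,9). |black|=8
Step 7: on WHITE (2,9): turn R to E, flip to black, move to (2,10). |black|=9
Step 8: on WHITE (2,10): turn R to S, flip to black, move to (3,10). |black|=10
Step 9: on WHITE (3,10): turn R to W, flip to black, move to (3,9). |black|=11
Step 10: on BLACK (3,9): turn L to S, flip to white, move to (4,9). |black|=10
Step 11: on WHITE (4,9): turn R to W, flip to black, move to (4,8). |black|=11
Step 12: on WHITE (4,8): turn R to N, flip to black, move to (3,8). |black|=12
Step 13: on WHITE (3,8): turn R to E, flip to black, move to (3,9). |black|=13

Answer: 3 9 E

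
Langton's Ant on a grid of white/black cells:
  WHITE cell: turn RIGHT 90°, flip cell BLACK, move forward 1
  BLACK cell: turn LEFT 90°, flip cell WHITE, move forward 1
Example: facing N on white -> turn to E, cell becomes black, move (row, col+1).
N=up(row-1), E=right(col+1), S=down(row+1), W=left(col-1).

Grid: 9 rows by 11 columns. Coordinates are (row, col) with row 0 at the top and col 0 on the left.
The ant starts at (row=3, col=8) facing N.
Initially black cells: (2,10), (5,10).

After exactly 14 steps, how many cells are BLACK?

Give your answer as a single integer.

Answer: 12

Derivation:
Step 1: on WHITE (3,8): turn R to E, flip to black, move to (3,9). |black|=3
Step 2: on WHITE (3,9): turn R to S, flip to black, move to (4,9). |black|=4
Step 3: on WHITE (4,9): turn R to W, flip to black, move to (4,8). |black|=5
Step 4: on WHITE (4,8): turn R to N, flip to black, move to (3,8). |black|=6
Step 5: on BLACK (3,8): turn L to W, flip to white, move to (3,7). |black|=5
Step 6: on WHITE (3,7): turn R to N, flip to black, move to (2,7). |black|=6
Step 7: on WHITE (2,7): turn R to E, flip to black, move to (2,8). |black|=7
Step 8: on WHITE (2,8): turn R to S, flip to black, move to (3,8). |black|=8
Step 9: on WHITE (3,8): turn R to W, flip to black, move to (3,7). |black|=9
Step 10: on BLACK (3,7): turn L to S, flip to white, move to (4,7). |black|=8
Step 11: on WHITE (4,7): turn R to W, flip to black, move to (4,6). |black|=9
Step 12: on WHITE (4,6): turn R to N, flip to black, move to (3,6). |black|=10
Step 13: on WHITE (3,6): turn R to E, flip to black, move to (3,7). |black|=11
Step 14: on WHITE (3,7): turn R to S, flip to black, move to (4,7). |black|=12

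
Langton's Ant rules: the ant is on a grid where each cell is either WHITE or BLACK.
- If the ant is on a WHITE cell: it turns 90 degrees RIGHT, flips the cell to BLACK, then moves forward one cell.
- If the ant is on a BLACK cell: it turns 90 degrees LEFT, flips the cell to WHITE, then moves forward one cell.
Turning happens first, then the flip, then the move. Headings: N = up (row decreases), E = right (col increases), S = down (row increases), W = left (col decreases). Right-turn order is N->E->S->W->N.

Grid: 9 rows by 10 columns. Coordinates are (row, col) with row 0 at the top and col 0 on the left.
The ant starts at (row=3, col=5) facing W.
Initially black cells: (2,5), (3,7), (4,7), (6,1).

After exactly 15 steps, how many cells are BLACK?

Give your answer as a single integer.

Step 1: on WHITE (3,5): turn R to N, flip to black, move to (2,5). |black|=5
Step 2: on BLACK (2,5): turn L to W, flip to white, move to (2,4). |black|=4
Step 3: on WHITE (2,4): turn R to N, flip to black, move to (1,4). |black|=5
Step 4: on WHITE (1,4): turn R to E, flip to black, move to (1,5). |black|=6
Step 5: on WHITE (1,5): turn R to S, flip to black, move to (2,5). |black|=7
Step 6: on WHITE (2,5): turn R to W, flip to black, move to (2,4). |black|=8
Step 7: on BLACK (2,4): turn L to S, flip to white, move to (3,4). |black|=7
Step 8: on WHITE (3,4): turn R to W, flip to black, move to (3,3). |black|=8
Step 9: on WHITE (3,3): turn R to N, flip to black, move to (2,3). |black|=9
Step 10: on WHITE (2,3): turn R to E, flip to black, move to (2,4). |black|=10
Step 11: on WHITE (2,4): turn R to S, flip to black, move to (3,4). |black|=11
Step 12: on BLACK (3,4): turn L to E, flip to white, move to (3,5). |black|=10
Step 13: on BLACK (3,5): turn L to N, flip to white, move to (2,5). |black|=9
Step 14: on BLACK (2,5): turn L to W, flip to white, move to (2,4). |black|=8
Step 15: on BLACK (2,4): turn L to S, flip to white, move to (3,4). |black|=7

Answer: 7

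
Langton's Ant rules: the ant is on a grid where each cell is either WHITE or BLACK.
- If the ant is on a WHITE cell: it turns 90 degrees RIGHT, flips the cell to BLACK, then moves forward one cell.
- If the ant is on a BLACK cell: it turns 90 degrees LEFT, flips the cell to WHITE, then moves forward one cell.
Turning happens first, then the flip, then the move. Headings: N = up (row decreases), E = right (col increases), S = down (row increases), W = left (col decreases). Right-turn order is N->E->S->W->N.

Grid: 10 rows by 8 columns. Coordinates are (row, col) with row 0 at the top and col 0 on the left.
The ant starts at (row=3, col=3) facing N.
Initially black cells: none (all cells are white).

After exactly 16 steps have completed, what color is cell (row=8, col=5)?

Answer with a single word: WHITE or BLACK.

Step 1: on WHITE (3,3): turn R to E, flip to black, move to (3,4). |black|=1
Step 2: on WHITE (3,4): turn R to S, flip to black, move to (4,4). |black|=2
Step 3: on WHITE (4,4): turn R to W, flip to black, move to (4,3). |black|=3
Step 4: on WHITE (4,3): turn R to N, flip to black, move to (3,3). |black|=4
Step 5: on BLACK (3,3): turn L to W, flip to white, move to (3,2). |black|=3
Step 6: on WHITE (3,2): turn R to N, flip to black, move to (2,2). |black|=4
Step 7: on WHITE (2,2): turn R to E, flip to black, move to (2,3). |black|=5
Step 8: on WHITE (2,3): turn R to S, flip to black, move to (3,3). |black|=6
Step 9: on WHITE (3,3): turn R to W, flip to black, move to (3,2). |black|=7
Step 10: on BLACK (3,2): turn L to S, flip to white, move to (4,2). |black|=6
Step 11: on WHITE (4,2): turn R to W, flip to black, move to (4,1). |black|=7
Step 12: on WHITE (4,1): turn R to N, flip to black, move to (3,1). |black|=8
Step 13: on WHITE (3,1): turn R to E, flip to black, move to (3,2). |black|=9
Step 14: on WHITE (3,2): turn R to S, flip to black, move to (4,2). |black|=10
Step 15: on BLACK (4,2): turn L to E, flip to white, move to (4,3). |black|=9
Step 16: on BLACK (4,3): turn L to N, flip to white, move to (3,3). |black|=8

Answer: WHITE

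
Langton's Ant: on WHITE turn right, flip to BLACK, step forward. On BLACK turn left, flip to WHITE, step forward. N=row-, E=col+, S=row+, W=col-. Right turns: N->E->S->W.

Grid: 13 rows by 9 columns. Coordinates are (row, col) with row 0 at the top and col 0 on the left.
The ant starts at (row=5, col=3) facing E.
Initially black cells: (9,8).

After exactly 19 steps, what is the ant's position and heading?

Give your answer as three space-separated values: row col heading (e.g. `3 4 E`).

Answer: 3 2 N

Derivation:
Step 1: on WHITE (5,3): turn R to S, flip to black, move to (6,3). |black|=2
Step 2: on WHITE (6,3): turn R to W, flip to black, move to (6,2). |black|=3
Step 3: on WHITE (6,2): turn R to N, flip to black, move to (5,2). |black|=4
Step 4: on WHITE (5,2): turn R to E, flip to black, move to (5,3). |black|=5
Step 5: on BLACK (5,3): turn L to N, flip to white, move to (4,3). |black|=4
Step 6: on WHITE (4,3): turn R to E, flip to black, move to (4,4). |black|=5
Step 7: on WHITE (4,4): turn R to S, flip to black, move to (5,4). |black|=6
Step 8: on WHITE (5,4): turn R to W, flip to black, move to (5,3). |black|=7
Step 9: on WHITE (5,3): turn R to N, flip to black, move to (4,3). |black|=8
Step 10: on BLACK (4,3): turn L to W, flip to white, move to (4,2). |black|=7
Step 11: on WHITE (4,2): turn R to N, flip to black, move to (3,2). |black|=8
Step 12: on WHITE (3,2): turn R to E, flip to black, move to (3,3). |black|=9
Step 13: on WHITE (3,3): turn R to S, flip to black, move to (4,3). |black|=10
Step 14: on WHITE (4,3): turn R to W, flip to black, move to (4,2). |black|=11
Step 15: on BLACK (4,2): turn L to S, flip to white, move to (5,2). |black|=10
Step 16: on BLACK (5,2): turn L to E, flip to white, move to (5,3). |black|=9
Step 17: on BLACK (5,3): turn L to N, flip to white, move to (4,3). |black|=8
Step 18: on BLACK (4,3): turn L to W, flip to white, move to (4,2). |black|=7
Step 19: on WHITE (4,2): turn R to N, flip to black, move to (3,2). |black|=8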